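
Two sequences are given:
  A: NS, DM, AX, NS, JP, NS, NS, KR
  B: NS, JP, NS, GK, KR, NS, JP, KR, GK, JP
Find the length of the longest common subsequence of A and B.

A longest common subsequence is NS, JP, NS, NS, KR (length 5); the LCS DP confirms no longer common subsequence exists.

5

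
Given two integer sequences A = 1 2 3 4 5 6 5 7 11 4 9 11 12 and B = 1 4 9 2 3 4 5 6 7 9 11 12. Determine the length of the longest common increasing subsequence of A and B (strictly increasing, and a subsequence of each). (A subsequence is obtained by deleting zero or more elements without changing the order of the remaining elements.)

A longest common strictly increasing subsequence is 1, 2, 3, 4, 5, 6, 7, 9, 11, 12 (length 10); it appears in order in both A and B, and no longer such subsequence exists.

10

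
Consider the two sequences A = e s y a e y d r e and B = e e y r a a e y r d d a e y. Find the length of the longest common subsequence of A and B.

A longest common subsequence is eyaeyde (length 7); the LCS DP confirms no longer common subsequence exists.

7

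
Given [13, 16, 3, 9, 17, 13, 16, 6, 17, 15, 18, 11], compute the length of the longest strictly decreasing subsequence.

4

Let dp[i] be the longest decreasing subsequence ending at position i. Then dp = [1, 1, 2, 2, 1, 2, 2, 3, 1, 3, 1, 4].
The maximum is 4; one witness is 17, 16, 15, 11 at positions 5,7,10,12.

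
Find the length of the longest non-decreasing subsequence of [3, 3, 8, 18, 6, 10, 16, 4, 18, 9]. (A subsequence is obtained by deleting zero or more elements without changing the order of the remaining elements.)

6

Scanning left to right, the best length ending at each element is: 3→1, 3→2, 8→3, 18→4, 6→3, 10→4, 16→5, 4→3, 18→6, 9→4.
So the longest non-decreasing subsequence has length 6, e.g. 3, 3, 8, 10, 16, 18.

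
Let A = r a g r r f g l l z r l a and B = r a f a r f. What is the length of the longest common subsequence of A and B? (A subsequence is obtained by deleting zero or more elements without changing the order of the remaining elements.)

4

Backtracking the LCS table gives one alignment: r (A1,B1) → a (A2,B4) → r (A5,B5) → f (A6,B6).
So the longest common subsequence has length 4.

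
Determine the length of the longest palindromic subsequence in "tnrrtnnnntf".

7

One longest palindromic subsequence is tnnnnnt (positions 1,2,6,7,8,9,10); it reads the same forward and backward, and the interval DP gives dp[1][11] = 7.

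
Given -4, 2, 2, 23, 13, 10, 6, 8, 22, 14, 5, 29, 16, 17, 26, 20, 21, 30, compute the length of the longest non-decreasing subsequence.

11

Let dp[i] be the longest non-decreasing subsequence ending at position i. Then dp = [1, 2, 3, 4, 4, 4, 4, 5, 6, 6, 4, 7, 7, 8, 9, 9, 10, 11].
The maximum is 11; one witness is -4, 2, 2, 6, 8, 14, 16, 17, 20, 21, 30 at positions 1,2,3,7,8,10,13,14,16,17,18.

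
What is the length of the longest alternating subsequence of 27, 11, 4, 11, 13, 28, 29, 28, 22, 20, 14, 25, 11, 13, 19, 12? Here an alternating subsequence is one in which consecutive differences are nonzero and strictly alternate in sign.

Track the best alternating length ending on an up-step vs a down-step at each position: up/down = 1/1, 1/2, 1/2, 3/2, 3/2, 3/1, 3/1, 3/4, 3/4, 3/4, 3/4, 5/4, 3/6, 7/6, 7/6, 7/8.
The maximum over both is 8; one such subsequence is 27, 11, 28, 22, 25, 11, 13, 12.

8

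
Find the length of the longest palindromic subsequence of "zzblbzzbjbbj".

One longest palindromic subsequence is zzblbzz (positions 1,2,3,4,5,6,7); it reads the same forward and backward, and the interval DP gives dp[1][12] = 7.

7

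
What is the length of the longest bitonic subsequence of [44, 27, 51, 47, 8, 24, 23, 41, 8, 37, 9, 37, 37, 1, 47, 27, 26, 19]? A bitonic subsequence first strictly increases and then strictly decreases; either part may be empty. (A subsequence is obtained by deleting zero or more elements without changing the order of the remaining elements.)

One longest bitonic subsequence is 44, 51, 47, 41, 37, 27, 26, 19 (positions 1,3,4,8,13,16,17,18): it rises to 51 then falls. Length 8 is optimal.

8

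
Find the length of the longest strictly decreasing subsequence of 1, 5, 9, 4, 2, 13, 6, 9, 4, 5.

One longest decreasing subsequence is 5, 4, 2 (positions 2,4,5), of length 3; no longer one exists.

3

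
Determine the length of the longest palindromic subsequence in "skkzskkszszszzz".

8

Using dp[i][j] = 2 + dp[i+1][j−1] if the ends match, else max(dp[i+1][j], dp[i][j−1]):
dp[1][15] = 8. A witness is szskkszs at positions 1,4,5,6,7,10,11,12.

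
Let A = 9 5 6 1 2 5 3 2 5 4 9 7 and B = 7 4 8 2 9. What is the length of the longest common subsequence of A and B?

2

A longest common subsequence is 2, 9 (length 2); the LCS DP confirms no longer common subsequence exists.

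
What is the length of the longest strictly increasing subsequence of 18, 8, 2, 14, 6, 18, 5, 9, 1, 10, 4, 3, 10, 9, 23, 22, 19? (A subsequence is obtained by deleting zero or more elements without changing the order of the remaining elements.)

Let dp[i] be the longest increasing subsequence ending at position i. Then dp = [1, 1, 1, 2, 2, 3, 2, 3, 1, 4, 2, 2, 4, 3, 5, 5, 5].
The maximum is 5; one witness is 2, 6, 9, 10, 23 at positions 3,5,8,10,15.

5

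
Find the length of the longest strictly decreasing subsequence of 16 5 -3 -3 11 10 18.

One longest decreasing subsequence is 16, 5, -3 (positions 1,2,3), of length 3; no longer one exists.

3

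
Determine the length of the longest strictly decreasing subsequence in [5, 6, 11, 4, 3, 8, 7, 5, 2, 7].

One longest decreasing subsequence is 11, 8, 7, 5, 2 (positions 3,6,7,8,9), of length 5; no longer one exists.

5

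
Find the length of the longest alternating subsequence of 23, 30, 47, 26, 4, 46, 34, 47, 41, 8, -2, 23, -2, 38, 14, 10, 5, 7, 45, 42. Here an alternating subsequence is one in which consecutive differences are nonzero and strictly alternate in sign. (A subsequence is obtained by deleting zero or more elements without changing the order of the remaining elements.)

Track the best alternating length ending on an up-step vs a down-step at each position: up/down = 1/1, 2/1, 2/1, 2/3, 1/3, 4/3, 4/5, 6/1, 6/7, 4/7, 1/7, 8/7, 1/9, 10/7, 10/11, 10/11, 10/11, 12/11, 12/7, 12/13.
The maximum over both is 13; one such subsequence is 23, 30, 26, 46, 34, 47, 8, 23, -2, 38, 14, 45, 42.

13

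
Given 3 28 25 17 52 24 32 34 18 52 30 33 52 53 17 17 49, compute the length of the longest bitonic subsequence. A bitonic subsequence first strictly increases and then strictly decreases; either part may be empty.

One longest bitonic subsequence is 3, 17, 24, 32, 34, 52, 33, 17 (positions 1,4,6,7,8,10,12,16): it rises to 52 then falls. Length 8 is optimal.

8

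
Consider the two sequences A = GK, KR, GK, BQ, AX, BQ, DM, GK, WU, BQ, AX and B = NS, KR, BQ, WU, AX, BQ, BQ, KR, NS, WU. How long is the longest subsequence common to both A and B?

Backtracking the LCS table gives one alignment: KR (A2,B2) → BQ (A4,B3) → AX (A5,B5) → BQ (A6,B7) → WU (A9,B10).
So the longest common subsequence has length 5.

5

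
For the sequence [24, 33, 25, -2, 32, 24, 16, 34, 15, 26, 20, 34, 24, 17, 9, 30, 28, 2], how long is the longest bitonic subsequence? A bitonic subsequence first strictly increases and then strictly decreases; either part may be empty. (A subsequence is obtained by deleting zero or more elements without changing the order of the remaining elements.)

Let inc[i] be the LIS ending at i and dec[i] the longest strictly decreasing subsequence starting at i. inc = [1, 2, 2, 1, 3, 2, 2, 4, 2, 3, 3, 4, 4, 3, 2, 5, 5, 2], dec = [5, 7, 6, 1, 6, 5, 4, 6, 3, 5, 4, 5, 4, 3, 2, 3, 2, 1].
max_i inc[i]+dec[i]−1 = 9, with one witness 24, 25, 32, 34, 26, 24, 17, 9, 2.

9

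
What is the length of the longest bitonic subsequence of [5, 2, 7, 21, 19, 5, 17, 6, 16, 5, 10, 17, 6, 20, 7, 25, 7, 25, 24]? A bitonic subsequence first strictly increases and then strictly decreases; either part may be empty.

8

Let inc[i] be the LIS ending at i and dec[i] the longest strictly decreasing subsequence starting at i. inc = [1, 1, 2, 3, 3, 2, 3, 3, 4, 2, 4, 5, 3, 6, 4, 7, 4, 7, 7], dec = [2, 1, 3, 6, 5, 1, 4, 2, 3, 1, 2, 2, 1, 2, 1, 2, 1, 2, 1].
max_i inc[i]+dec[i]−1 = 8, with one witness 5, 7, 21, 19, 17, 16, 10, 7.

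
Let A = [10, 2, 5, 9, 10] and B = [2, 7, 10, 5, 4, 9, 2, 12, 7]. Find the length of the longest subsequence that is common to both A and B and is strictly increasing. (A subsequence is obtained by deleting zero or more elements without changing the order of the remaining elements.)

3

A longest common strictly increasing subsequence is 2, 5, 9 (length 3); it appears in order in both A and B, and no longer such subsequence exists.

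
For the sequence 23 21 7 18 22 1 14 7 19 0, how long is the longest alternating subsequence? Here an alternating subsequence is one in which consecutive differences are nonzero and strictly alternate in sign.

Track the best alternating length ending on an up-step vs a down-step at each position: up/down = 1/1, 1/2, 1/2, 3/2, 3/2, 1/4, 5/4, 5/6, 7/4, 1/8.
The maximum over both is 8; one such subsequence is 23, 7, 18, 1, 14, 7, 19, 0.

8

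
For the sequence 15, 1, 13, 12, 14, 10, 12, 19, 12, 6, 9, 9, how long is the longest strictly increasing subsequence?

Let dp[i] be the longest increasing subsequence ending at position i. Then dp = [1, 1, 2, 2, 3, 2, 3, 4, 3, 2, 3, 3].
The maximum is 4; one witness is 1, 13, 14, 19 at positions 2,3,5,8.

4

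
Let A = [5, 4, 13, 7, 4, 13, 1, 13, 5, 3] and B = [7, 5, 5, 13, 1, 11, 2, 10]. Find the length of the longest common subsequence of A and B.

3

A longest common subsequence is 5, 13, 1 (length 3); the LCS DP confirms no longer common subsequence exists.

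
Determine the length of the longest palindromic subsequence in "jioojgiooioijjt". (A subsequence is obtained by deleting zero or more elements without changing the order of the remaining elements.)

One longest palindromic subsequence is jioiooioij (positions 1,2,3,7,8,9,10,11,12,14); it reads the same forward and backward, and the interval DP gives dp[1][15] = 10.

10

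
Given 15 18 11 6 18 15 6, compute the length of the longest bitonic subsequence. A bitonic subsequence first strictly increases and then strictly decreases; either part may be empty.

Let inc[i] be the LIS ending at i and dec[i] the longest strictly decreasing subsequence starting at i. inc = [1, 2, 1, 1, 2, 2, 1], dec = [3, 3, 2, 1, 3, 2, 1].
max_i inc[i]+dec[i]−1 = 4, with one witness 15, 18, 15, 6.

4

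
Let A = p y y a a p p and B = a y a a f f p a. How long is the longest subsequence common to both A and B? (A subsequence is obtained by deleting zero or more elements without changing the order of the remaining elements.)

A longest common subsequence is yaap (length 4); the LCS DP confirms no longer common subsequence exists.

4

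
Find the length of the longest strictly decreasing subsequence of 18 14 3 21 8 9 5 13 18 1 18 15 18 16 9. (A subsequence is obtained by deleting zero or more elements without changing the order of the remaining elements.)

5

Scanning left to right, the best length ending at each element is: 18→1, 14→2, 3→3, 21→1, 8→3, 9→3, 5→4, 13→3, 18→2, 1→5, 18→2, 15→3, 18→2, 16→3, 9→4.
So the longest decreasing subsequence has length 5, e.g. 18, 14, 8, 5, 1.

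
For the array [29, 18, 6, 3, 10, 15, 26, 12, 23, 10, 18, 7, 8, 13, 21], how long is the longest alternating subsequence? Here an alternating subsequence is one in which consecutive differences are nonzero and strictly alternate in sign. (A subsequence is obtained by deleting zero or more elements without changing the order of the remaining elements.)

9

A longest alternating subsequence is 29, 6, 15, 12, 23, 10, 18, 7, 8 (positions 1,3,6,8,9,10,11,12,13); its 8 consecutive differences strictly alternate in sign, and length 9 is optimal.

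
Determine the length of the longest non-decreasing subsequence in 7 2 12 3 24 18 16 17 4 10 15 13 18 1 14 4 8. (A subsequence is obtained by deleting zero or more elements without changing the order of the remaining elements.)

6

Let dp[i] be the longest non-decreasing subsequence ending at position i. Then dp = [1, 1, 2, 2, 3, 3, 3, 4, 3, 4, 5, 5, 6, 1, 6, 4, 5].
The maximum is 6; one witness is 2, 3, 4, 10, 15, 18 at positions 2,4,9,10,11,13.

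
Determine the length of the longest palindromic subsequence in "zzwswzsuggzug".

7

Using dp[i][j] = 2 + dp[i+1][j−1] if the ends match, else max(dp[i+1][j], dp[i][j−1]):
dp[1][13] = 7. A witness is zzwswzz at positions 1,2,3,4,5,6,11.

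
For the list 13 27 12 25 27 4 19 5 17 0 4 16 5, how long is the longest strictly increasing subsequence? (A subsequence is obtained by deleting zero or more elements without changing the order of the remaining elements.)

One longest increasing subsequence is 13, 25, 27 (positions 1,4,5), of length 3; no longer one exists.

3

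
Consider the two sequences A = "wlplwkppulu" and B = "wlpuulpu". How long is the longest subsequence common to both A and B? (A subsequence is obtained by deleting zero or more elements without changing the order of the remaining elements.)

6

A longest common subsequence is wlplpu (length 6); the LCS DP confirms no longer common subsequence exists.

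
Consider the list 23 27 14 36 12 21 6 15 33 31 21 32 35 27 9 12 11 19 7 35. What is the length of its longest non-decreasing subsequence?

Scanning left to right, the best length ending at each element is: 23→1, 27→2, 14→1, 36→3, 12→1, 21→2, 6→1, 15→2, 33→3, 31→3, 21→3, 32→4, 35→5, 27→4, 9→2, 12→3, 11→3, 19→4, 7→2, 35→6.
So the longest non-decreasing subsequence has length 6, e.g. 23, 27, 31, 32, 35, 35.

6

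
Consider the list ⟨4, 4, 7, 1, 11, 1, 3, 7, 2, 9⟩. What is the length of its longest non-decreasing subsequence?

5

Scanning left to right, the best length ending at each element is: 4→1, 4→2, 7→3, 1→1, 11→4, 1→2, 3→3, 7→4, 2→3, 9→5.
So the longest non-decreasing subsequence has length 5, e.g. 4, 4, 7, 7, 9.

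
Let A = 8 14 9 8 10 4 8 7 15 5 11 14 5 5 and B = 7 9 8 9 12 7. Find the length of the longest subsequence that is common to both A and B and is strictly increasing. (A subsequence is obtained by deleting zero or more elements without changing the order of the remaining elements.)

For each value that appears in both, track the longest common increasing run ending there.
The best achievable length is 2; one witness is 8, 9 (A-positions 1,3, B-positions 3,4).

2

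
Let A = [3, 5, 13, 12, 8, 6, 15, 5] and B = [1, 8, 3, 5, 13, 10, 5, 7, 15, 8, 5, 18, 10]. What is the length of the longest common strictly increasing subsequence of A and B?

4

For each value that appears in both, track the longest common increasing run ending there.
The best achievable length is 4; one witness is 3, 5, 13, 15 (A-positions 1,2,3,7, B-positions 3,4,5,9).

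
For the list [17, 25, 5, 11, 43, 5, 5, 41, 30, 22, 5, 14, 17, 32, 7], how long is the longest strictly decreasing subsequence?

6

Scanning left to right, the best length ending at each element is: 17→1, 25→1, 5→2, 11→2, 43→1, 5→3, 5→3, 41→2, 30→3, 22→4, 5→5, 14→5, 17→5, 32→3, 7→6.
So the longest decreasing subsequence has length 6, e.g. 43, 41, 30, 22, 14, 7.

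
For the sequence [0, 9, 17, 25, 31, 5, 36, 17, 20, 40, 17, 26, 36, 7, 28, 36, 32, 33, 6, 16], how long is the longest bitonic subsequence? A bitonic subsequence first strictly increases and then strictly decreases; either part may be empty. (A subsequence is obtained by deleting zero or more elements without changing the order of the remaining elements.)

10

Let inc[i] be the LIS ending at i and dec[i] the longest strictly decreasing subsequence starting at i. inc = [1, 2, 3, 4, 5, 2, 6, 3, 4, 7, 3, 5, 6, 3, 6, 7, 7, 8, 3, 4], dec = [1, 3, 3, 5, 5, 1, 5, 3, 4, 4, 3, 3, 3, 2, 2, 3, 2, 2, 1, 1].
max_i inc[i]+dec[i]−1 = 10, with one witness 0, 9, 17, 25, 31, 36, 20, 17, 7, 6.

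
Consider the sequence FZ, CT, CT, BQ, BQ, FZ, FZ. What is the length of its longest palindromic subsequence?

Using dp[i][j] = 2 + dp[i+1][j−1] if the ends match, else max(dp[i+1][j], dp[i][j−1]):
dp[1][7] = 4. A witness is FZ BQ BQ FZ at positions 1,4,5,7.

4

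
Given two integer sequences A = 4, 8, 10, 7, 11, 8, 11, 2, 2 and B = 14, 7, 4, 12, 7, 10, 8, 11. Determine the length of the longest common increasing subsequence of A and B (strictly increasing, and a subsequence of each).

4

For each value that appears in both, track the longest common increasing run ending there.
The best achievable length is 4; one witness is 4, 7, 8, 11 (A-positions 1,4,6,7, B-positions 3,5,7,8).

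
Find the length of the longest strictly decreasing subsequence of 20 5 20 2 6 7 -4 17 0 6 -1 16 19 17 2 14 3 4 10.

5

Scanning left to right, the best length ending at each element is: 20→1, 5→2, 20→1, 2→3, 6→2, 7→2, -4→4, 17→2, 0→4, 6→3, -1→5, 16→3, 19→2, 17→3, 2→4, 14→4, 3→5, 4→5, 10→5.
So the longest decreasing subsequence has length 5, e.g. 20, 5, 2, 0, -1.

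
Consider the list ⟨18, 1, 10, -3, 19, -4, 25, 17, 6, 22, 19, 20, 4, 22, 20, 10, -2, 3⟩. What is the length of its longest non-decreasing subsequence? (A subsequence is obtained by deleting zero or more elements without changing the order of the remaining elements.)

Let dp[i] be the longest non-decreasing subsequence ending at position i. Then dp = [1, 1, 2, 1, 3, 1, 4, 3, 2, 4, 4, 5, 2, 6, 6, 3, 2, 3].
The maximum is 6; one witness is 1, 10, 19, 19, 20, 22 at positions 2,3,5,11,12,14.

6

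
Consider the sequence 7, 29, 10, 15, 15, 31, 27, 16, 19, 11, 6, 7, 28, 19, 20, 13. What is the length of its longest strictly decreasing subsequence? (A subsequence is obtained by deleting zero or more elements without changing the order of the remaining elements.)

5

Scanning left to right, the best length ending at each element is: 7→1, 29→1, 10→2, 15→2, 15→2, 31→1, 27→2, 16→3, 19→3, 11→4, 6→5, 7→5, 28→2, 19→3, 20→3, 13→4.
So the longest decreasing subsequence has length 5, e.g. 29, 27, 16, 11, 6.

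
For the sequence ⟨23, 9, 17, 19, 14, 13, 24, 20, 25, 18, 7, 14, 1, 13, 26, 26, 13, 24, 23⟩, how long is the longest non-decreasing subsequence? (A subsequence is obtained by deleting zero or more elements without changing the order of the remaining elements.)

7

Let dp[i] be the longest non-decreasing subsequence ending at position i. Then dp = [1, 1, 2, 3, 2, 2, 4, 4, 5, 3, 1, 3, 1, 3, 6, 7, 4, 5, 5].
The maximum is 7; one witness is 9, 17, 19, 24, 25, 26, 26 at positions 2,3,4,7,9,15,16.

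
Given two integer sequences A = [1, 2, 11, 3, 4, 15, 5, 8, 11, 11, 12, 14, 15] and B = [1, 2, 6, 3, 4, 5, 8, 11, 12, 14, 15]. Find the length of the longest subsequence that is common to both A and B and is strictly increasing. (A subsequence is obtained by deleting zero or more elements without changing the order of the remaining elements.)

10

A longest common strictly increasing subsequence is 1, 2, 3, 4, 5, 8, 11, 12, 14, 15 (length 10); it appears in order in both A and B, and no longer such subsequence exists.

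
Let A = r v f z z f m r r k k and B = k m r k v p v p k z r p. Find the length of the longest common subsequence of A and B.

4

Backtracking the LCS table gives one alignment: r (A1,B3) → v (A2,B7) → z (A5,B10) → r (A8,B11).
So the longest common subsequence has length 4.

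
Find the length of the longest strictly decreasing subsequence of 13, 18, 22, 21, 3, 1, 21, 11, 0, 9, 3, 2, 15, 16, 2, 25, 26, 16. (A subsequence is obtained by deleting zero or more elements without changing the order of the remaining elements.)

One longest decreasing subsequence is 22, 21, 11, 9, 3, 2 (positions 3,4,8,10,11,12), of length 6; no longer one exists.

6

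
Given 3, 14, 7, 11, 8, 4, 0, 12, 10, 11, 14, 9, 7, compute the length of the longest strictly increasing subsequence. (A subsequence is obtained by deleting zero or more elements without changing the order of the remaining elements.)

6

One longest increasing subsequence is 3, 7, 8, 10, 11, 14 (positions 1,3,5,9,10,11), of length 6; no longer one exists.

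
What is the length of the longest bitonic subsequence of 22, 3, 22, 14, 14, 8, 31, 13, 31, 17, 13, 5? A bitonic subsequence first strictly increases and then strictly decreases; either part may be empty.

7

One longest bitonic subsequence is 3, 8, 13, 31, 17, 13, 5 (positions 2,6,8,9,10,11,12): it rises to 31 then falls. Length 7 is optimal.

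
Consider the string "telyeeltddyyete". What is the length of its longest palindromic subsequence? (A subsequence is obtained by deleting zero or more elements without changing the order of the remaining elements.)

8

Using dp[i][j] = 2 + dp[i+1][j−1] if the ends match, else max(dp[i+1][j], dp[i][j−1]):
dp[1][15] = 8. A witness is teyddyet at positions 1,2,4,9,10,12,13,14.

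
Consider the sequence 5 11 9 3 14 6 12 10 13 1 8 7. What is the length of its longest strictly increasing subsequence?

Scanning left to right, the best length ending at each element is: 5→1, 11→2, 9→2, 3→1, 14→3, 6→2, 12→3, 10→3, 13→4, 1→1, 8→3, 7→3.
So the longest increasing subsequence has length 4, e.g. 5, 11, 12, 13.

4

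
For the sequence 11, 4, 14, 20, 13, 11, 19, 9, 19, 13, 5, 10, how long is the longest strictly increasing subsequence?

Scanning left to right, the best length ending at each element is: 11→1, 4→1, 14→2, 20→3, 13→2, 11→2, 19→3, 9→2, 19→3, 13→3, 5→2, 10→3.
So the longest increasing subsequence has length 3, e.g. 11, 14, 20.

3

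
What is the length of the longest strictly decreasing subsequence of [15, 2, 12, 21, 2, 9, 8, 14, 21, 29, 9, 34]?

Scanning left to right, the best length ending at each element is: 15→1, 2→2, 12→2, 21→1, 2→3, 9→3, 8→4, 14→2, 21→1, 29→1, 9→3, 34→1.
So the longest decreasing subsequence has length 4, e.g. 15, 12, 9, 8.

4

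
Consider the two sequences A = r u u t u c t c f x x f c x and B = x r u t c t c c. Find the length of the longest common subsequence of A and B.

Backtracking the LCS table gives one alignment: r (A1,B2) → u (A3,B3) → t (A4,B4) → c (A6,B5) → t (A7,B6) → c (A8,B7) → c (A13,B8).
So the longest common subsequence has length 7.

7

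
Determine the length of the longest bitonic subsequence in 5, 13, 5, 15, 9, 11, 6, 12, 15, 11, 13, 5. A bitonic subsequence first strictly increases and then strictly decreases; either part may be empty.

One longest bitonic subsequence is 5, 9, 11, 12, 15, 13, 5 (positions 1,5,6,8,9,11,12): it rises to 15 then falls. Length 7 is optimal.

7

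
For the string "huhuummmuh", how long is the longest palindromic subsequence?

Using dp[i][j] = 2 + dp[i+1][j−1] if the ends match, else max(dp[i+1][j], dp[i][j−1]):
dp[1][10] = 7. A witness is hummmuh at positions 1,2,6,7,8,9,10.

7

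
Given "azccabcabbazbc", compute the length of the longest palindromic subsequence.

8

One longest palindromic subsequence is cbabbabc (positions 3,6,8,9,10,11,13,14); it reads the same forward and backward, and the interval DP gives dp[1][14] = 8.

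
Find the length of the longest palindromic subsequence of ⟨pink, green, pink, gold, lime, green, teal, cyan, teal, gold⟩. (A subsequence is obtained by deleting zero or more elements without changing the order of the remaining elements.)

5

Using dp[i][j] = 2 + dp[i+1][j−1] if the ends match, else max(dp[i+1][j], dp[i][j−1]):
dp[1][10] = 5. A witness is gold teal cyan teal gold at positions 4,7,8,9,10.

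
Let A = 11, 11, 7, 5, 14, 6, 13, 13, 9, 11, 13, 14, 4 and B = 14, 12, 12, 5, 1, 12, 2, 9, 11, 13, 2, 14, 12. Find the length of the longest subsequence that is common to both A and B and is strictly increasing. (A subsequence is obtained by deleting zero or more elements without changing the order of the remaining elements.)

5

A longest common strictly increasing subsequence is 5, 9, 11, 13, 14 (length 5); it appears in order in both A and B, and no longer such subsequence exists.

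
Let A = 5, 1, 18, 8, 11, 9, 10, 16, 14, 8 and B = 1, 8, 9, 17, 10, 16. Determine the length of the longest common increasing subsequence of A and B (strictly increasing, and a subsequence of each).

A longest common strictly increasing subsequence is 1, 8, 9, 10, 16 (length 5); it appears in order in both A and B, and no longer such subsequence exists.

5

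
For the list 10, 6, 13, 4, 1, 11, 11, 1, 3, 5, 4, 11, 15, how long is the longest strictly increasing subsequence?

Let dp[i] be the longest increasing subsequence ending at position i. Then dp = [1, 1, 2, 1, 1, 2, 2, 1, 2, 3, 3, 4, 5].
The maximum is 5; one witness is 1, 3, 5, 11, 15 at positions 5,9,10,12,13.

5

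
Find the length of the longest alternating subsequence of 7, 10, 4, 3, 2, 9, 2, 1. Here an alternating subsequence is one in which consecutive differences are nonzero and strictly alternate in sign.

5

A longest alternating subsequence is 7, 10, 4, 9, 2 (positions 1,2,3,6,7); its 4 consecutive differences strictly alternate in sign, and length 5 is optimal.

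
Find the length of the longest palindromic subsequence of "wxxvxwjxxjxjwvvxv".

One longest palindromic subsequence is vxwjxjxjwxv (positions 4,5,6,7,8,10,11,12,13,16,17); it reads the same forward and backward, and the interval DP gives dp[1][17] = 11.

11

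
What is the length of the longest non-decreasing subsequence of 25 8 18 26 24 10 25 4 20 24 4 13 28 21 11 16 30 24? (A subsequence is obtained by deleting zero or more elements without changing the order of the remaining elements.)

Let dp[i] be the longest non-decreasing subsequence ending at position i. Then dp = [1, 1, 2, 3, 3, 2, 4, 1, 3, 4, 2, 3, 5, 4, 3, 4, 6, 5].
The maximum is 6; one witness is 8, 18, 24, 25, 28, 30 at positions 2,3,5,7,13,17.

6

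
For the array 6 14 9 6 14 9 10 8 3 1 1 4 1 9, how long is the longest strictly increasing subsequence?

Scanning left to right, the best length ending at each element is: 6→1, 14→2, 9→2, 6→1, 14→3, 9→2, 10→3, 8→2, 3→1, 1→1, 1→1, 4→2, 1→1, 9→3.
So the longest increasing subsequence has length 3, e.g. 6, 9, 14.

3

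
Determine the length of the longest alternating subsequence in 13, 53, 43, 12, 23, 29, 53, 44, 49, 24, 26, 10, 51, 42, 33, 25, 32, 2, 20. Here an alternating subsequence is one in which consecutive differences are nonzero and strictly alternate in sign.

14

Track the best alternating length ending on an up-step vs a down-step at each position: up/down = 1/1, 2/1, 2/3, 1/3, 4/3, 4/3, 4/1, 4/5, 6/5, 4/7, 8/7, 1/9, 10/5, 10/11, 10/11, 10/11, 12/11, 1/13, 14/13.
The maximum over both is 14; one such subsequence is 13, 53, 43, 53, 44, 49, 24, 26, 10, 51, 25, 32, 2, 20.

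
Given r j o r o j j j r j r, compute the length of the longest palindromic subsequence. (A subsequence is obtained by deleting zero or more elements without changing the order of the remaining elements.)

9

Using dp[i][j] = 2 + dp[i+1][j−1] if the ends match, else max(dp[i+1][j], dp[i][j−1]):
dp[1][11] = 9. A witness is rjrjjjrjr at positions 1,2,4,6,7,8,9,10,11.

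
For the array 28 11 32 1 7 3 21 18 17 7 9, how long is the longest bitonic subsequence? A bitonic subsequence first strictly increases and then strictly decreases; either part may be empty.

One longest bitonic subsequence is 28, 32, 21, 18, 17, 9 (positions 1,3,7,8,9,11): it rises to 32 then falls. Length 6 is optimal.

6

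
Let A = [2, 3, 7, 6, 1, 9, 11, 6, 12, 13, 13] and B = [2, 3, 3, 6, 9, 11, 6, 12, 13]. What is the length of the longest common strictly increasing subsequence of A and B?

7

For each value that appears in both, track the longest common increasing run ending there.
The best achievable length is 7; one witness is 2, 3, 6, 9, 11, 12, 13 (A-positions 1,2,4,6,7,9,10, B-positions 1,2,4,5,6,8,9).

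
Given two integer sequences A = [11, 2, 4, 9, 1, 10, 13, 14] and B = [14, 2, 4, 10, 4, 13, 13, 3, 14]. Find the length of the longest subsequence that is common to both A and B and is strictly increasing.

5

For each value that appears in both, track the longest common increasing run ending there.
The best achievable length is 5; one witness is 2, 4, 10, 13, 14 (A-positions 2,3,6,7,8, B-positions 2,3,4,6,9).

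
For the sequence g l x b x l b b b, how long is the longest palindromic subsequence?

Using dp[i][j] = 2 + dp[i+1][j−1] if the ends match, else max(dp[i+1][j], dp[i][j−1]):
dp[1][9] = 5. A witness is lxbxl at positions 2,3,4,5,6.

5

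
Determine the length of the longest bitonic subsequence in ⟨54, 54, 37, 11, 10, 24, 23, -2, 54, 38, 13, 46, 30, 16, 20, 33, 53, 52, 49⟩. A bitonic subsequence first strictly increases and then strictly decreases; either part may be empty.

Let inc[i] be the LIS ending at i and dec[i] the longest strictly decreasing subsequence starting at i. inc = [1, 1, 1, 1, 1, 2, 2, 1, 3, 3, 2, 4, 3, 3, 4, 5, 6, 6, 6], dec = [5, 5, 4, 3, 2, 3, 2, 1, 4, 3, 1, 3, 2, 1, 1, 1, 3, 2, 1].
max_i inc[i]+dec[i]−1 = 8, with one witness 11, 13, 16, 20, 33, 53, 52, 49.

8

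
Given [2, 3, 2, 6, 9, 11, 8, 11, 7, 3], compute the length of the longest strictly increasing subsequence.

5

One longest increasing subsequence is 2, 3, 6, 9, 11 (positions 1,2,4,5,6), of length 5; no longer one exists.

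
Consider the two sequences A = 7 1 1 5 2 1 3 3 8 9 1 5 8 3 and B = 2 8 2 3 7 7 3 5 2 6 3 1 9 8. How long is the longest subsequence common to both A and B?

Backtracking the LCS table gives one alignment: 7 (A1,B6) → 5 (A4,B8) → 2 (A5,B9) → 1 (A6,B12) → 9 (A10,B13) → 8 (A13,B14).
So the longest common subsequence has length 6.

6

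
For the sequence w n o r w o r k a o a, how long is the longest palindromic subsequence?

Using dp[i][j] = 2 + dp[i+1][j−1] if the ends match, else max(dp[i+1][j], dp[i][j−1]):
dp[1][11] = 5. A witness is ororo at positions 3,4,6,7,10.

5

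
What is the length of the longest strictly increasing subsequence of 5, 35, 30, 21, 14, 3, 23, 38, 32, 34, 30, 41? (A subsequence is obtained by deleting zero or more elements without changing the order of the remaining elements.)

Let dp[i] be the longest increasing subsequence ending at position i. Then dp = [1, 2, 2, 2, 2, 1, 3, 4, 4, 5, 4, 6].
The maximum is 6; one witness is 5, 21, 23, 32, 34, 41 at positions 1,4,7,9,10,12.

6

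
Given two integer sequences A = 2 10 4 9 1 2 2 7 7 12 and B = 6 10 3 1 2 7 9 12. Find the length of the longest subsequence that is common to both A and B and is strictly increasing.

A longest common strictly increasing subsequence is 1, 2, 7, 12 (length 4); it appears in order in both A and B, and no longer such subsequence exists.

4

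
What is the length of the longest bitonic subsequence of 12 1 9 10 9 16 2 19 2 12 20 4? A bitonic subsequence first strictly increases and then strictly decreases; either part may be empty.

7

One longest bitonic subsequence is 1, 9, 10, 16, 19, 12, 4 (positions 2,3,4,6,8,10,12): it rises to 19 then falls. Length 7 is optimal.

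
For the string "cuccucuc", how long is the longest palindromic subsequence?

Using dp[i][j] = 2 + dp[i+1][j−1] if the ends match, else max(dp[i+1][j], dp[i][j−1]):
dp[1][8] = 7. A witness is cucucuc at positions 1,2,3,5,6,7,8.

7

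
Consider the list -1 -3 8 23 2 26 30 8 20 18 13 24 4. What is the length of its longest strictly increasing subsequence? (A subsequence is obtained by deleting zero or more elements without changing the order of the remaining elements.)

5

One longest increasing subsequence is -1, 8, 23, 26, 30 (positions 1,3,4,6,7), of length 5; no longer one exists.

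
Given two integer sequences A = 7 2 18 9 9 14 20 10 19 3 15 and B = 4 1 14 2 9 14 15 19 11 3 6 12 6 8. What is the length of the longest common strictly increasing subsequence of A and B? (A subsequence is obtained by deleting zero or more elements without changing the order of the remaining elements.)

A longest common strictly increasing subsequence is 2, 9, 14, 15 (length 4); it appears in order in both A and B, and no longer such subsequence exists.

4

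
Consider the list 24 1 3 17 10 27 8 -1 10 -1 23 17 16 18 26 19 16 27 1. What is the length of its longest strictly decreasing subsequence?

Let dp[i] be the longest decreasing subsequence ending at position i. Then dp = [1, 2, 2, 2, 3, 1, 4, 5, 3, 5, 2, 3, 4, 3, 2, 3, 4, 1, 5].
The maximum is 5; one witness is 24, 17, 10, 8, -1 at positions 1,4,5,7,8.

5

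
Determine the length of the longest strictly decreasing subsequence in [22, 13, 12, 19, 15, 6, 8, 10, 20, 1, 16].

Let dp[i] be the longest decreasing subsequence ending at position i. Then dp = [1, 2, 3, 2, 3, 4, 4, 4, 2, 5, 3].
The maximum is 5; one witness is 22, 13, 12, 6, 1 at positions 1,2,3,6,10.

5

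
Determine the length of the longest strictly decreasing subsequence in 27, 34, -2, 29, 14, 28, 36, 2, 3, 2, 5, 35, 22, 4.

5

Scanning left to right, the best length ending at each element is: 27→1, 34→1, -2→2, 29→2, 14→3, 28→3, 36→1, 2→4, 3→4, 2→5, 5→4, 35→2, 22→4, 4→5.
So the longest decreasing subsequence has length 5, e.g. 34, 29, 14, 3, 2.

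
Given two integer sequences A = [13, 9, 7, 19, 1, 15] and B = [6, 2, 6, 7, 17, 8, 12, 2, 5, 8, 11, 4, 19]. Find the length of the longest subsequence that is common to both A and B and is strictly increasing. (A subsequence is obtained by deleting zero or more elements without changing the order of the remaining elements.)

2

For each value that appears in both, track the longest common increasing run ending there.
The best achievable length is 2; one witness is 7, 19 (A-positions 3,4, B-positions 4,13).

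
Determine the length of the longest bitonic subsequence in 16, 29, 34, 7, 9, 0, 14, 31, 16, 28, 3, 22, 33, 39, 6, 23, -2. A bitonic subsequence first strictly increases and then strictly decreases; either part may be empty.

One longest bitonic subsequence is 7, 9, 14, 16, 28, 33, 39, 23, -2 (positions 4,5,7,9,10,13,14,16,17): it rises to 39 then falls. Length 9 is optimal.

9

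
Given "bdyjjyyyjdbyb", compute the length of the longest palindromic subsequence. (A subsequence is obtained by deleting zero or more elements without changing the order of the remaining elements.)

One longest palindromic subsequence is byjyyyjyb (positions 1,3,5,6,7,8,9,12,13); it reads the same forward and backward, and the interval DP gives dp[1][13] = 9.

9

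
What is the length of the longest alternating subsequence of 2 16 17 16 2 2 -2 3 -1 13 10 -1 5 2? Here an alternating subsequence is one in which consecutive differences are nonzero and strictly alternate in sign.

A longest alternating subsequence is 2, 16, 2, 3, -1, 13, -1, 5, 2 (positions 1,2,5,8,9,10,12,13,14); its 8 consecutive differences strictly alternate in sign, and length 9 is optimal.

9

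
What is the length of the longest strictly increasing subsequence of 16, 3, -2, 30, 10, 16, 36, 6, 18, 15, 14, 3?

4

Let dp[i] be the longest increasing subsequence ending at position i. Then dp = [1, 1, 1, 2, 2, 3, 4, 2, 4, 3, 3, 2].
The maximum is 4; one witness is 3, 10, 16, 36 at positions 2,5,6,7.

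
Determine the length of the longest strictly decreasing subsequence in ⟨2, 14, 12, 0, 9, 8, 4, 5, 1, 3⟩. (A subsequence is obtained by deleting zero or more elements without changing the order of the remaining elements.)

Let dp[i] be the longest decreasing subsequence ending at position i. Then dp = [1, 1, 2, 3, 3, 4, 5, 5, 6, 6].
The maximum is 6; one witness is 14, 12, 9, 8, 4, 1 at positions 2,3,5,6,7,9.

6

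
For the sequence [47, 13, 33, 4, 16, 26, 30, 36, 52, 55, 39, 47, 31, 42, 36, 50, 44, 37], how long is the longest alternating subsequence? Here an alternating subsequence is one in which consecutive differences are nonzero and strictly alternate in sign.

12

A longest alternating subsequence is 47, 13, 33, 4, 52, 39, 47, 31, 42, 36, 50, 44 (positions 1,2,3,4,9,11,12,13,14,15,16,17); its 11 consecutive differences strictly alternate in sign, and length 12 is optimal.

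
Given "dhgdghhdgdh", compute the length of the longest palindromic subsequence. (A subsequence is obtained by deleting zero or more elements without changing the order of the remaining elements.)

8

Using dp[i][j] = 2 + dp[i+1][j−1] if the ends match, else max(dp[i+1][j], dp[i][j−1]):
dp[1][11] = 8. A witness is hdghhgdh at positions 2,4,5,6,7,9,10,11.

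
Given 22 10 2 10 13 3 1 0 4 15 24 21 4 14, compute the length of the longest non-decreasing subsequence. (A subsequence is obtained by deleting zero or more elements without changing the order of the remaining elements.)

5

One longest non-decreasing subsequence is 10, 10, 13, 15, 24 (positions 2,4,5,10,11), of length 5; no longer one exists.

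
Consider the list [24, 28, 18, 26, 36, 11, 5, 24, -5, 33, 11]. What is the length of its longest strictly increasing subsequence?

Scanning left to right, the best length ending at each element is: 24→1, 28→2, 18→1, 26→2, 36→3, 11→1, 5→1, 24→2, -5→1, 33→3, 11→2.
So the longest increasing subsequence has length 3, e.g. 24, 28, 36.

3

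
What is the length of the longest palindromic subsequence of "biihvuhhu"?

Using dp[i][j] = 2 + dp[i+1][j−1] if the ends match, else max(dp[i+1][j], dp[i][j−1]):
dp[1][9] = 4. A witness is uhhu at positions 6,7,8,9.

4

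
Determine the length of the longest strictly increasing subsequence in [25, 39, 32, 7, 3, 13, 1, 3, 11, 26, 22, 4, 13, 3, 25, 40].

6

Scanning left to right, the best length ending at each element is: 25→1, 39→2, 32→2, 7→1, 3→1, 13→2, 1→1, 3→2, 11→3, 26→4, 22→4, 4→3, 13→4, 3→2, 25→5, 40→6.
So the longest increasing subsequence has length 6, e.g. 1, 3, 11, 22, 25, 40.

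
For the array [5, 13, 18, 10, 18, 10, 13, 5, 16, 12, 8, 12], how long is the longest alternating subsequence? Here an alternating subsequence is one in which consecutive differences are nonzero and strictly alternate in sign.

10

A longest alternating subsequence is 5, 13, 10, 18, 10, 13, 5, 16, 8, 12 (positions 1,2,4,5,6,7,8,9,11,12); its 9 consecutive differences strictly alternate in sign, and length 10 is optimal.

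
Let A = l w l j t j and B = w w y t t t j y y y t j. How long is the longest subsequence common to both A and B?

Backtracking the LCS table gives one alignment: w (A2,B2) → j (A4,B7) → t (A5,B11) → j (A6,B12).
So the longest common subsequence has length 4.

4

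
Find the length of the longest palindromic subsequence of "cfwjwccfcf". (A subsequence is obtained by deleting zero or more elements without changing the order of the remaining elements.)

7

One longest palindromic subsequence is cfwjwfc (positions 1,2,3,4,5,8,9); it reads the same forward and backward, and the interval DP gives dp[1][10] = 7.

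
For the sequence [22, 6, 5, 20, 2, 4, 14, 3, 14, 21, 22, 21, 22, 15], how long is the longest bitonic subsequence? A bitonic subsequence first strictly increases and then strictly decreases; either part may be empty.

7

One longest bitonic subsequence is 2, 4, 14, 21, 22, 21, 15 (positions 5,6,7,10,11,12,14): it rises to 22 then falls. Length 7 is optimal.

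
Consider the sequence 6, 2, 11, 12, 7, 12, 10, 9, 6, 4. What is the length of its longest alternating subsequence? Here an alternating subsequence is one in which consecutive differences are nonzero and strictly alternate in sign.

6

Track the best alternating length ending on an up-step vs a down-step at each position: up/down = 1/1, 1/2, 3/1, 3/1, 3/4, 5/1, 5/6, 5/6, 3/6, 3/6.
The maximum over both is 6; one such subsequence is 6, 2, 11, 7, 12, 10.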